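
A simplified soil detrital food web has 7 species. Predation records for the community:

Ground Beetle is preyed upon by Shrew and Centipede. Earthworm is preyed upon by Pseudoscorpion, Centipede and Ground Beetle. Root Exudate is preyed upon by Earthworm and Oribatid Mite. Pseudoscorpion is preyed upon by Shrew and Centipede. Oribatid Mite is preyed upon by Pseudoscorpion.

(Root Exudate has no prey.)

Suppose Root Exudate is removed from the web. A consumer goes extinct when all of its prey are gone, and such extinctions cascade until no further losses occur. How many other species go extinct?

6

Remove Root Exudate.
Round 1: Oribatid Mite (all prey gone), Earthworm (all prey gone) → extinct.
Round 2: Pseudoscorpion (all prey gone), Ground Beetle (all prey gone) → extinct.
Round 3: Shrew (all prey gone), Centipede (all prey gone) → extinct.
No further losses. Total secondary extinctions: 6.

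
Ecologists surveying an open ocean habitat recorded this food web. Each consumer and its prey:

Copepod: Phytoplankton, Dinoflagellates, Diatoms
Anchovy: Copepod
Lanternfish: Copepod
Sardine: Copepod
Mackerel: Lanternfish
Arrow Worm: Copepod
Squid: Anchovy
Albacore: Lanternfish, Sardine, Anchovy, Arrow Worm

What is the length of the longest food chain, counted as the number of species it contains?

4 species

One longest chain: Phytoplankton → Copepod → Anchovy → Squid.
It has 4 species and 3 links.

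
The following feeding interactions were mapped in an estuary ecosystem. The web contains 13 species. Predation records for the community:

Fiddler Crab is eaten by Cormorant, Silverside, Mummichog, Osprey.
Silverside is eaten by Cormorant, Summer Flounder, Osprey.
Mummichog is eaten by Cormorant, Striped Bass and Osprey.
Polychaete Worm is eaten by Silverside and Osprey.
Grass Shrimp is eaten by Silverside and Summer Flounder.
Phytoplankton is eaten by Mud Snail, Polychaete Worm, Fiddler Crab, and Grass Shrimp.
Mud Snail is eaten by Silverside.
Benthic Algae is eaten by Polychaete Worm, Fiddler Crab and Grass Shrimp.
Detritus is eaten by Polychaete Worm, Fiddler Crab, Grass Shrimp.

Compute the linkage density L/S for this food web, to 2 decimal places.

There are L = 25 links among S = 13 species.
L/S = 25/13 = 1.9231 ≈ 1.92.

L/S = 1.92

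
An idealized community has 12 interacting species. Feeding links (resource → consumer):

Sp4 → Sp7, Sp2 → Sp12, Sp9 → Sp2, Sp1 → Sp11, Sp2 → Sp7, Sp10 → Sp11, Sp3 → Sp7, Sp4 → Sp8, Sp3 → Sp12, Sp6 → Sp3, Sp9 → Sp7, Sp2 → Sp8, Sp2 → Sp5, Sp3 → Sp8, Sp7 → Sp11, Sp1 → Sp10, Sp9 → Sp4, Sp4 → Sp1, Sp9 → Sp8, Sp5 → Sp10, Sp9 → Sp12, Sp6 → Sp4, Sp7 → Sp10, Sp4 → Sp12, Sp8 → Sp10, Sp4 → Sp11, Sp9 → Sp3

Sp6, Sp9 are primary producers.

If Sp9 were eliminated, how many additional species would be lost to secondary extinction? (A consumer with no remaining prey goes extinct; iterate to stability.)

2

Remove Sp9.
Round 1: Sp2 (all prey gone) → extinct.
Round 2: Sp5 (all prey gone) → extinct.
No further losses. Total secondary extinctions: 2.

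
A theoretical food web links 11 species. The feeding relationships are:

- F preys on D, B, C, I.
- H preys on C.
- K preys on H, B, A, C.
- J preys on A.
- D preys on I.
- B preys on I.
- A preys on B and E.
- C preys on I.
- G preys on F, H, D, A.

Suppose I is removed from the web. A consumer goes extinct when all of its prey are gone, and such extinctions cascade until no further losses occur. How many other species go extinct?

5

Remove I.
Round 1: B (all prey gone), C (all prey gone), D (all prey gone) → extinct.
Round 2: F (all prey gone), H (all prey gone) → extinct.
No further losses. Total secondary extinctions: 5.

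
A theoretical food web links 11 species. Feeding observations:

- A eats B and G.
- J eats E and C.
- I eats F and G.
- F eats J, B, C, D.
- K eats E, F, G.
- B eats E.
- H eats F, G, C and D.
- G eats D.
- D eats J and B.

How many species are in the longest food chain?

5 species

One longest chain: E → B → D → G → A.
It has 5 species and 4 links.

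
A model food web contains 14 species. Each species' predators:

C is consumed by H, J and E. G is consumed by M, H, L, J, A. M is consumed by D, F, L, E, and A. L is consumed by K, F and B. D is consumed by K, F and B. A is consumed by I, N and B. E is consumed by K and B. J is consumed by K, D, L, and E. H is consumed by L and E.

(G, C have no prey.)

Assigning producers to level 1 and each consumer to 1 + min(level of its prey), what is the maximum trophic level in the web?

Producers (level 1): G, C.
Following each consumer down to its lowest-level prey: G → A → I (levels 1 through 3).
All prey of I (A 2) are at level 2 or above, so I is at level 1 + 2 = 3.
Every consumer has at least one prey at level 2 or below, so none exceeds level 3.

3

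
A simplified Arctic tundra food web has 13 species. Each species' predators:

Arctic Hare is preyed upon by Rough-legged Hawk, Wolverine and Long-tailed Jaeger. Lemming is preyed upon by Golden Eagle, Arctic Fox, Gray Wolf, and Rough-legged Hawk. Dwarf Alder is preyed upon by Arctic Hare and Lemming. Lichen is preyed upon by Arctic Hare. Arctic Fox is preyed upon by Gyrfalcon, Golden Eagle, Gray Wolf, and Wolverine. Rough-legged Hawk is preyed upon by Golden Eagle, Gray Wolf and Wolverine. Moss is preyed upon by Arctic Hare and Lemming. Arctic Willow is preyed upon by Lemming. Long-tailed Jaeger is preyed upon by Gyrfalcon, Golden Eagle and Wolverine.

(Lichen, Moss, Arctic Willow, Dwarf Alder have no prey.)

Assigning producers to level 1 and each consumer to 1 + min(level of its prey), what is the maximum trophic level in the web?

Producers (level 1): Lichen, Moss, Arctic Willow, Dwarf Alder.
Following each consumer down to its lowest-level prey: Lichen → Arctic Hare → Long-tailed Jaeger → Gyrfalcon (levels 1 through 4).
All prey of Gyrfalcon (Long-tailed Jaeger 3, Arctic Fox 3) are at level 3 or above, so Gyrfalcon is at level 1 + 3 = 4.
Every consumer has at least one prey at level 3 or below, so none exceeds level 4.

4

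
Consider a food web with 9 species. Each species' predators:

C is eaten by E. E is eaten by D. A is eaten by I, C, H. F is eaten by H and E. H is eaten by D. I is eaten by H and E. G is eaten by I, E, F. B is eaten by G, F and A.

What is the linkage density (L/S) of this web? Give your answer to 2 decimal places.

L/S = 1.78

There are L = 16 links among S = 9 species.
L/S = 16/9 = 1.7778 ≈ 1.78.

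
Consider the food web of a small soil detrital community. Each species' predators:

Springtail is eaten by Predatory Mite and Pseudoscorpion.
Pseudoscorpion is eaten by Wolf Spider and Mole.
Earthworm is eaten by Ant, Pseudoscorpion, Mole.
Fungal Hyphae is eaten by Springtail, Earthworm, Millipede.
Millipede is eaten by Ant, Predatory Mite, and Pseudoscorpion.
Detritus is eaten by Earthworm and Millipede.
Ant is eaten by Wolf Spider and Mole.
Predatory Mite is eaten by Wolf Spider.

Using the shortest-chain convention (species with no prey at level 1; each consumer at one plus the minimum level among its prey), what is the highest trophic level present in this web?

Basal resources (level 1): Fungal Hyphae, Detritus.
Following each consumer down to its lowest-level prey: Fungal Hyphae → Millipede → Predatory Mite → Wolf Spider (levels 1 through 4).
All prey of Wolf Spider (Predatory Mite 3, Ant 3, Pseudoscorpion 3) are at level 3 or above, so Wolf Spider is at level 1 + 3 = 4.
Every consumer has at least one prey at level 3 or below, so none exceeds level 4.

4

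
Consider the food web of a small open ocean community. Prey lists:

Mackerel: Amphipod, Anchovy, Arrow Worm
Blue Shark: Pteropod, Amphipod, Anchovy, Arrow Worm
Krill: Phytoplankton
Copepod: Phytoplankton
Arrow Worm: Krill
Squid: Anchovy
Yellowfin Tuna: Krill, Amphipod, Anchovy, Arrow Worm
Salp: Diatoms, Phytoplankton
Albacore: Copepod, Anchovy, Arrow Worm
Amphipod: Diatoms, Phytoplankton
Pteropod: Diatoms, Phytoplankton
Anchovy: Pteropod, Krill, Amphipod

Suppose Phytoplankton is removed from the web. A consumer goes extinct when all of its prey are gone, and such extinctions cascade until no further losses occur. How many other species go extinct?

3

Remove Phytoplankton.
Round 1: Copepod (all prey gone), Krill (all prey gone) → extinct.
Round 2: Arrow Worm (all prey gone) → extinct.
No further losses. Total secondary extinctions: 3.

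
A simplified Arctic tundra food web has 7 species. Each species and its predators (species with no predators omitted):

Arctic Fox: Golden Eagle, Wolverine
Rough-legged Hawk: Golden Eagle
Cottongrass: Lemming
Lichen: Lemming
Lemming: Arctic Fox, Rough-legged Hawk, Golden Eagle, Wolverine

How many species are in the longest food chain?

4 species

One longest chain: Cottongrass → Lemming → Arctic Fox → Golden Eagle.
It has 4 species and 3 links.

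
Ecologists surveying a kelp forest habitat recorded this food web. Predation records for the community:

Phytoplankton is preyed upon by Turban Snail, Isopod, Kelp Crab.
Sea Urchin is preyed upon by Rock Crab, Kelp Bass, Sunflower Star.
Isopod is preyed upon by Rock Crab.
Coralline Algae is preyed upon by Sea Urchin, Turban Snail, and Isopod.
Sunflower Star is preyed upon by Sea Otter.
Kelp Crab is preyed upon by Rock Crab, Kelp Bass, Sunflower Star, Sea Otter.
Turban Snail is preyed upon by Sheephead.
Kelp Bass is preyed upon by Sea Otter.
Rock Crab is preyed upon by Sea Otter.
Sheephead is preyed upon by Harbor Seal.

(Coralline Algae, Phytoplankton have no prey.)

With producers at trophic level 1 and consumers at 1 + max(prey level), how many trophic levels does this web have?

Producers (level 1): Coralline Algae, Phytoplankton.
Coralline Algae → Turban Snail → Sheephead → Harbor Seal gives Harbor Seal level 4.
No species has a prey at level 4, so no species reaches level 5.

4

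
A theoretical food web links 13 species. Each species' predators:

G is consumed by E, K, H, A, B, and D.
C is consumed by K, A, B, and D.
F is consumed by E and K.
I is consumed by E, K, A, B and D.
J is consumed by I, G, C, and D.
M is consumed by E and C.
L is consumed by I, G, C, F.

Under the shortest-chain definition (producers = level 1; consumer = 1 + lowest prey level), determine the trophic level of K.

Trophic level 3

L is a producer → level 1.
F eats L → level 2.
K eats F → level 3.
No prey of K is below level 2, so 3 is the minimum.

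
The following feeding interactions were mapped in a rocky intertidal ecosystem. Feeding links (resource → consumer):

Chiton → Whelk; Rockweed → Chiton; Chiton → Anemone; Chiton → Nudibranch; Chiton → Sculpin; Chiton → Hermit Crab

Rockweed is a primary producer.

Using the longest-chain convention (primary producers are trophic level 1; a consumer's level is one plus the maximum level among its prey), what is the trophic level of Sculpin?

Trophic level 3

Rockweed is a producer → level 1.
Chiton eats Rockweed → level 2.
Sculpin eats Chiton → level 3.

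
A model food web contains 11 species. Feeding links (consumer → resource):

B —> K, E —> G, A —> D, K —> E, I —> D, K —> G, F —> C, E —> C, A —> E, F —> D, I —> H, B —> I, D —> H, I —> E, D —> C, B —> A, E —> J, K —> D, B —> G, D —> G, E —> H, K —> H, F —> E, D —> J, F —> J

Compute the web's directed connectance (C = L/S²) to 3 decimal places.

The web has S = 11 species and L = 25 feeding links.
C = L / S² = 25 / 121 = 0.2066 ≈ 0.207.

C = 0.207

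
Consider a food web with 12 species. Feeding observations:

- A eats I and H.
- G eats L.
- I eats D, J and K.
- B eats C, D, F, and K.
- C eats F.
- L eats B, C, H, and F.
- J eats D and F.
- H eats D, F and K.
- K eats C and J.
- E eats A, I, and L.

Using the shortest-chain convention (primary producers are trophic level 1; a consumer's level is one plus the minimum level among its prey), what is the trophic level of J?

Trophic level 2

F is a producer → level 1.
J eats F → level 2.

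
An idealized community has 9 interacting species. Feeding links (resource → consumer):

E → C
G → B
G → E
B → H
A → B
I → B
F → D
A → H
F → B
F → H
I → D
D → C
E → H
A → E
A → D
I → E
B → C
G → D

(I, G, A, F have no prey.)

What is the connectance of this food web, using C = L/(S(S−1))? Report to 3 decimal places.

The web has S = 9 species and L = 18 feeding links.
C = L / (S(S−1)) = 18 / 72 = 0.2500 ≈ 0.250.

C = 0.250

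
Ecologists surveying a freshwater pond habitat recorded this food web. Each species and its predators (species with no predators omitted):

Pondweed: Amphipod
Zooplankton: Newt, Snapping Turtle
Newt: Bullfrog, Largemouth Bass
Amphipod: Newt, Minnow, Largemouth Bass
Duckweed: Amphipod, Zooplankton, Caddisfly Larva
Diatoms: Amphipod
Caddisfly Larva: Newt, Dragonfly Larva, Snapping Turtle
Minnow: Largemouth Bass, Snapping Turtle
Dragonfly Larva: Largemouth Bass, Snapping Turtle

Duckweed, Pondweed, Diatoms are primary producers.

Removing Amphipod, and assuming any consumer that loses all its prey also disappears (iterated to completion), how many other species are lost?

Remove Amphipod.
Round 1: Minnow (all prey gone) → extinct.
No further losses. Total secondary extinctions: 1.

1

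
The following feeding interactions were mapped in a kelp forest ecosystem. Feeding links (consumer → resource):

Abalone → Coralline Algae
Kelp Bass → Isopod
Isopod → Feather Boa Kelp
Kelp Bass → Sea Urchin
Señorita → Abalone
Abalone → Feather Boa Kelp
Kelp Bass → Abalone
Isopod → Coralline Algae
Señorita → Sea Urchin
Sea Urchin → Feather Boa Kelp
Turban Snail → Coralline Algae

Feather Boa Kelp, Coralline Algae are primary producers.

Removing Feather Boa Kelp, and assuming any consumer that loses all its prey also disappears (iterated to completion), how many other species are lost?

Remove Feather Boa Kelp.
Round 1: Sea Urchin (all prey gone) → extinct.
No further losses. Total secondary extinctions: 1.

1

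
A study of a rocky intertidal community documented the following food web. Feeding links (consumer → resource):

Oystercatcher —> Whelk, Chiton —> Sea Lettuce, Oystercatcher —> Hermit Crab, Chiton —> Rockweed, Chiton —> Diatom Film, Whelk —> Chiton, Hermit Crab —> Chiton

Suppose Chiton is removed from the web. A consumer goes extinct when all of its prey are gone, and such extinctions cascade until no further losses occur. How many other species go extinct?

3

Remove Chiton.
Round 1: Hermit Crab (all prey gone), Whelk (all prey gone) → extinct.
Round 2: Oystercatcher (all prey gone) → extinct.
No further losses. Total secondary extinctions: 3.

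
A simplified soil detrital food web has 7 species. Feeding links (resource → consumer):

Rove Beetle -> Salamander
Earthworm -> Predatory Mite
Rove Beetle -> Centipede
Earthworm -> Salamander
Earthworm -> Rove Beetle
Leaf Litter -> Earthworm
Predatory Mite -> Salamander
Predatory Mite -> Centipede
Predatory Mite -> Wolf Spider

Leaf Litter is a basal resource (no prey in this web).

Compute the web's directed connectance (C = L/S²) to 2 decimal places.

C = 0.18

The web has S = 7 species and L = 9 feeding links.
C = L / S² = 9 / 49 = 0.1837 ≈ 0.18.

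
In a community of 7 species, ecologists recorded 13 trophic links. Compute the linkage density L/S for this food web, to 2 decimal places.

There are L = 13 links among S = 7 species.
L/S = 13/7 = 1.8571 ≈ 1.86.

L/S = 1.86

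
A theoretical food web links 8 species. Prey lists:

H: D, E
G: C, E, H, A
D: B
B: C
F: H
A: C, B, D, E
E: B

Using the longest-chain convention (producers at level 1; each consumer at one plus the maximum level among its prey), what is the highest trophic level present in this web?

Producers (level 1): C.
C → B → D → H → G gives G level 5.
No species has a prey at level 5, so no species reaches level 6.

5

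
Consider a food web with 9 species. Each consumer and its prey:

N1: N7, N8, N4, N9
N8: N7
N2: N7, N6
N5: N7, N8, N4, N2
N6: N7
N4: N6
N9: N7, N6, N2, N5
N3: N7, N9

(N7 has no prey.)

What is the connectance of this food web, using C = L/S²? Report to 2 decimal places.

The web has S = 9 species and L = 19 feeding links.
C = L / S² = 19 / 81 = 0.2346 ≈ 0.23.

C = 0.23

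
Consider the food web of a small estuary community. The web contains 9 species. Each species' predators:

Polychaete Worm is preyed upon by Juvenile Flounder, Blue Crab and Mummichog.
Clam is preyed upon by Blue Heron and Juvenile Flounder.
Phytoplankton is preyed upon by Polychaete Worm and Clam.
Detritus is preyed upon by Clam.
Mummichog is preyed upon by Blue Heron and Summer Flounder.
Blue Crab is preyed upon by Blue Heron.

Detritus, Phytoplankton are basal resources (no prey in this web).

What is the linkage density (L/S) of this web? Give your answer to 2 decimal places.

There are L = 11 links among S = 9 species.
L/S = 11/9 = 1.2222 ≈ 1.22.

L/S = 1.22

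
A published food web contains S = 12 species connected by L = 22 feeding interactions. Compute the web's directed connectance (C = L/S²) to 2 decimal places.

The web has S = 12 species and L = 22 feeding links.
C = L / S² = 22 / 144 = 0.1528 ≈ 0.15.

C = 0.15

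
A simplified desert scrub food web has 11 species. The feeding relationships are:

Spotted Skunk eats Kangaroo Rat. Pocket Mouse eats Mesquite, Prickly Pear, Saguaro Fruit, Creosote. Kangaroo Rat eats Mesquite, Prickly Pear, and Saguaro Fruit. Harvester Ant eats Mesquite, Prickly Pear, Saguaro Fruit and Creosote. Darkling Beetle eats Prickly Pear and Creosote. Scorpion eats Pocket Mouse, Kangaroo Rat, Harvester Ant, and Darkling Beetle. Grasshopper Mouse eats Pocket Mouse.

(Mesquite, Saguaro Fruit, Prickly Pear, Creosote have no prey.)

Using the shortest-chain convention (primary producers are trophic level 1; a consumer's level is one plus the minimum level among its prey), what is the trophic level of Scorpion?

Mesquite is a producer → level 1.
Kangaroo Rat eats Mesquite → level 2.
Scorpion eats Kangaroo Rat → level 3.
No prey of Scorpion is below level 2, so 3 is the minimum.

Trophic level 3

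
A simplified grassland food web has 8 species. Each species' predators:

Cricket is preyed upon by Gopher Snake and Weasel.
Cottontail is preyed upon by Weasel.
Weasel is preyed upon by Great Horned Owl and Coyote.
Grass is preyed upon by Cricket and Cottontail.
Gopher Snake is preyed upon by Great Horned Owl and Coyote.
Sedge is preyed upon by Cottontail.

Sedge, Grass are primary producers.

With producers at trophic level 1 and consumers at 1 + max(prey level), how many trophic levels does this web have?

Producers (level 1): Sedge, Grass.
Sedge → Cottontail → Weasel → Great Horned Owl gives Great Horned Owl level 4.
No species has a prey at level 4, so no species reaches level 5.

4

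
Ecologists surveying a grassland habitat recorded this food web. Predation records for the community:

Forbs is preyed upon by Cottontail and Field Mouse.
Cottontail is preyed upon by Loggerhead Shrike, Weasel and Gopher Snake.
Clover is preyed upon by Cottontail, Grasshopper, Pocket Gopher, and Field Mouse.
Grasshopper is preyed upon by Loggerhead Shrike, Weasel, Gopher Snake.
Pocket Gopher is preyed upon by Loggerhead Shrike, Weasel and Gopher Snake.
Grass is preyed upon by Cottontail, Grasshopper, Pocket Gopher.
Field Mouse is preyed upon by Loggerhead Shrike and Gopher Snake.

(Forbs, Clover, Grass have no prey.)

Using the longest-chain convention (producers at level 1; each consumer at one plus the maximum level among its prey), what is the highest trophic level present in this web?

3

Producers (level 1): Forbs, Clover, Grass.
Forbs → Field Mouse → Loggerhead Shrike gives Loggerhead Shrike level 3.
No species has a prey at level 3, so no species reaches level 4.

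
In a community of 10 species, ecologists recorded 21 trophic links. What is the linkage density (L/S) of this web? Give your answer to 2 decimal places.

There are L = 21 links among S = 10 species.
L/S = 21/10 = 2.1000 ≈ 2.10.

L/S = 2.10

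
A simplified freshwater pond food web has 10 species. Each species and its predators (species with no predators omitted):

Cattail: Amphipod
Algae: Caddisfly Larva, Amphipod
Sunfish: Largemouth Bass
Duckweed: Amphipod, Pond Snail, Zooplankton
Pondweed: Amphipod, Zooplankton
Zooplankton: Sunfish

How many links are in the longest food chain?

3 links

One longest chain: Duckweed → Zooplankton → Sunfish → Largemouth Bass.
It has 4 species and 3 links.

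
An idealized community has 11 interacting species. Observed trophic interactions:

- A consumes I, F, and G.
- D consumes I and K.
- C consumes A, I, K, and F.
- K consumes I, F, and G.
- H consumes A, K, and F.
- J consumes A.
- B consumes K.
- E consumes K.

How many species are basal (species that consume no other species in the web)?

Basal species (no prey listed): I, G, F.
Count: 3.

3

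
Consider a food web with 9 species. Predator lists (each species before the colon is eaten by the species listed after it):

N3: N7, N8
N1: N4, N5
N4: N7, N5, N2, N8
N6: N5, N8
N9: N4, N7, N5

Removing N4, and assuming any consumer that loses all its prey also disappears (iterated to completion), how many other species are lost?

1

Remove N4.
Round 1: N2 (all prey gone) → extinct.
No further losses. Total secondary extinctions: 1.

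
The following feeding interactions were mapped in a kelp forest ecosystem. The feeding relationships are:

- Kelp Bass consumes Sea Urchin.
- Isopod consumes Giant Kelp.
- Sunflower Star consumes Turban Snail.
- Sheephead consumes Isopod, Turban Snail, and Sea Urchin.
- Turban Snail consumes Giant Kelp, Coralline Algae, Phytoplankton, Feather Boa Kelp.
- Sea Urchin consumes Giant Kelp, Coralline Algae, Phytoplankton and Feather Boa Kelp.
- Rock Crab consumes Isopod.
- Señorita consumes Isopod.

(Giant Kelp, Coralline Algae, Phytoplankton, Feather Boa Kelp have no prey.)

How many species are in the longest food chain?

3 species

One longest chain: Giant Kelp → Isopod → Rock Crab.
It has 3 species and 2 links.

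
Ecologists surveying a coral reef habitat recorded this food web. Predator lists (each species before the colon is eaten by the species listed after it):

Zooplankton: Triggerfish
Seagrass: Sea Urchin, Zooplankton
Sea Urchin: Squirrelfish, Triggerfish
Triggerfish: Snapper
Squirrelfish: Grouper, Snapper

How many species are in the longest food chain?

One longest chain: Seagrass → Sea Urchin → Squirrelfish → Grouper.
It has 4 species and 3 links.

4 species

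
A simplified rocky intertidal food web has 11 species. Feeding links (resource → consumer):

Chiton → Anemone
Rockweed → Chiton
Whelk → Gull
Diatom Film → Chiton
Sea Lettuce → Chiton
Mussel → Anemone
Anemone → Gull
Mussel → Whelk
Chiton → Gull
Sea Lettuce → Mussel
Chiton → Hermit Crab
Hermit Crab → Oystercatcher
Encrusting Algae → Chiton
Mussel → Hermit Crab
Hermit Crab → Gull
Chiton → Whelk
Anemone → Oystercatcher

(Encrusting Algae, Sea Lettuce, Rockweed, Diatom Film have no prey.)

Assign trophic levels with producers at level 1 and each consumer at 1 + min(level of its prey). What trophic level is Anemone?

Sea Lettuce is a producer → level 1.
Mussel eats Sea Lettuce → level 2.
Anemone eats Mussel → level 3.
No prey of Anemone is below level 2, so 3 is the minimum.

Trophic level 3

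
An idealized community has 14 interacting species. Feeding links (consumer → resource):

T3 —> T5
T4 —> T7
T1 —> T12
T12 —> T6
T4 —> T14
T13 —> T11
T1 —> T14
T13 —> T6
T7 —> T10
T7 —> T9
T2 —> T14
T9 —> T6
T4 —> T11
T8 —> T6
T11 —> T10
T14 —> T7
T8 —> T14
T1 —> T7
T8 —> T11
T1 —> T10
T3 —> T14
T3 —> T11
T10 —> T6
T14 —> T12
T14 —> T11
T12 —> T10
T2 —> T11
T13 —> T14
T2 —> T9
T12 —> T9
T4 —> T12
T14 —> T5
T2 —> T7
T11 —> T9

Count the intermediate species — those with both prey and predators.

Intermediate species (has both prey and predators): T10, T9, T11, T7, T12, T14.
Count: 6.

6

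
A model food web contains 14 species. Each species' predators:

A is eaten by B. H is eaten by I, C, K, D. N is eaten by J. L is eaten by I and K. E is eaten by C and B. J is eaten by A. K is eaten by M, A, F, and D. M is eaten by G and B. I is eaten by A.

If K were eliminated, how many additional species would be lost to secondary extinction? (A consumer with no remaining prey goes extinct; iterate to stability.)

Remove K.
Round 1: F (all prey gone), M (all prey gone) → extinct.
Round 2: G (all prey gone) → extinct.
No further losses. Total secondary extinctions: 3.

3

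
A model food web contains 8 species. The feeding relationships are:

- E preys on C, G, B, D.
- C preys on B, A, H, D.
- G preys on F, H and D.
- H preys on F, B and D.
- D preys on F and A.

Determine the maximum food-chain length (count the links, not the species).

4 links

One longest chain: F → D → H → C → E.
It has 5 species and 4 links.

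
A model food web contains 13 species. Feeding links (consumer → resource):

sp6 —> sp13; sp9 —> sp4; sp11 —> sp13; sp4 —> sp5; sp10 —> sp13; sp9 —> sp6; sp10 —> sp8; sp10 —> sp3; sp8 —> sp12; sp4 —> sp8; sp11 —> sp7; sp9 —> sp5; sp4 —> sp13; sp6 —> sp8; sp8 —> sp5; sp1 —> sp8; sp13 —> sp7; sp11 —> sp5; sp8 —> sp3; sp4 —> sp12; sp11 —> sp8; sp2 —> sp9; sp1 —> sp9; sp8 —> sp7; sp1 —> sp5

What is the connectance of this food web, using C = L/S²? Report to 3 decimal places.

The web has S = 13 species and L = 25 feeding links.
C = L / S² = 25 / 169 = 0.1479 ≈ 0.148.

C = 0.148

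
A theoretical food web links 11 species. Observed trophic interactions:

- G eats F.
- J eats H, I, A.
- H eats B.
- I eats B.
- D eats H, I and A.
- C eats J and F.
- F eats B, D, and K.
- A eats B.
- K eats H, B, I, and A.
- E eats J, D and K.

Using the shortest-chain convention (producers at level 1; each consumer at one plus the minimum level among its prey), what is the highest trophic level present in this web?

3

Producers (level 1): B.
Following each consumer down to its lowest-level prey: B → H → J (levels 1 through 3).
All prey of J (H 2, A 2, I 2) are at level 2 or above, so J is at level 1 + 2 = 3.
Every consumer has at least one prey at level 2 or below, so none exceeds level 3.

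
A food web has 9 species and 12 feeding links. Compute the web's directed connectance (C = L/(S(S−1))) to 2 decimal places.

C = 0.17

The web has S = 9 species and L = 12 feeding links.
C = L / (S(S−1)) = 12 / 72 = 0.1667 ≈ 0.17.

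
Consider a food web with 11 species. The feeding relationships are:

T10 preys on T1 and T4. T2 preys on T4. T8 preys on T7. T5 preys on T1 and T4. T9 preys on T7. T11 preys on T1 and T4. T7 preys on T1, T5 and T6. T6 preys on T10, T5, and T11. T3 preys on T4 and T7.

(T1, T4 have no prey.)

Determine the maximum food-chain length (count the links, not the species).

One longest chain: T1 → T10 → T6 → T7 → T9.
It has 5 species and 4 links.

4 links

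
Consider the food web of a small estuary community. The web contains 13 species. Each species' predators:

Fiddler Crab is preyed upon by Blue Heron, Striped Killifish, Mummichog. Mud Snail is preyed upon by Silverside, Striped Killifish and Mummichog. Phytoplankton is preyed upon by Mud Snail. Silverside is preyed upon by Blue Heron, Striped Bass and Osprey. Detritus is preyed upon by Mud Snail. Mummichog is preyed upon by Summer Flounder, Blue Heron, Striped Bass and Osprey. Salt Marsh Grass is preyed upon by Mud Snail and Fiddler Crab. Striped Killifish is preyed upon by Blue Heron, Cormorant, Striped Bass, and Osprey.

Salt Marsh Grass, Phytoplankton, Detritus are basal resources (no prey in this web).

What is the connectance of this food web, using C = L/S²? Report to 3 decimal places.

The web has S = 13 species and L = 21 feeding links.
C = L / S² = 21 / 169 = 0.1243 ≈ 0.124.

C = 0.124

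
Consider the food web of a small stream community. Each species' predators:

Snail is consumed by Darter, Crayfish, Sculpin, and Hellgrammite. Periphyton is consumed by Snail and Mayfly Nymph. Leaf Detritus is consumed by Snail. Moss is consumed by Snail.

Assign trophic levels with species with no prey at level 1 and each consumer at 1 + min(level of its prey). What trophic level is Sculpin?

Periphyton has no prey (basal) → level 1.
Snail eats Periphyton → level 2.
Sculpin eats Snail → level 3.
No prey of Sculpin is below level 2, so 3 is the minimum.

Trophic level 3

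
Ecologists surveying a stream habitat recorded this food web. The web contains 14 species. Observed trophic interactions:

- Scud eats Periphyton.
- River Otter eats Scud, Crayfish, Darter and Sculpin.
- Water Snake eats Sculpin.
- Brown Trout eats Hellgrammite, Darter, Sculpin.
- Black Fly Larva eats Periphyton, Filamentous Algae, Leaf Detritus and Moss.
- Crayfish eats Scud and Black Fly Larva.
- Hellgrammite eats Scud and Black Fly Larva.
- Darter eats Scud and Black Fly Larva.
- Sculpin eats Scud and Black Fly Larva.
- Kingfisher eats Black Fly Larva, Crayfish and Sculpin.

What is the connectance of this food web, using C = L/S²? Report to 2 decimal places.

The web has S = 14 species and L = 24 feeding links.
C = L / S² = 24 / 196 = 0.1224 ≈ 0.12.

C = 0.12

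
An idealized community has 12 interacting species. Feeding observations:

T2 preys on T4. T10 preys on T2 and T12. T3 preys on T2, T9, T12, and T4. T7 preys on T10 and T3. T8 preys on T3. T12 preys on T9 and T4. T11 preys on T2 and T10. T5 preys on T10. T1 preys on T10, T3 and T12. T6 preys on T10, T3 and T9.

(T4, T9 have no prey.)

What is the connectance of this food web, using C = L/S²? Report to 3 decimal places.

C = 0.146

The web has S = 12 species and L = 21 feeding links.
C = L / S² = 21 / 144 = 0.1458 ≈ 0.146.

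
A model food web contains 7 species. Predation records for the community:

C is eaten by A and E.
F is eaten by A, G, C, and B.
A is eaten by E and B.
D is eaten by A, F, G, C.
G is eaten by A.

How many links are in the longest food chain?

One longest chain: D → F → G → A → E.
It has 5 species and 4 links.

4 links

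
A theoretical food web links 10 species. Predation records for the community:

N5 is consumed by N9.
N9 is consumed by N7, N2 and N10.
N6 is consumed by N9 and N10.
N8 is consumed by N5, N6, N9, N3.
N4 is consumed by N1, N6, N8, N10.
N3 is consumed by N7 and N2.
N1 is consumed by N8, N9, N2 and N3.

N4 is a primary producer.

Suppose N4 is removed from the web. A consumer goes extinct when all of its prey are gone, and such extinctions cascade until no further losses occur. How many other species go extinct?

9

Remove N4.
Round 1: N1 (all prey gone) → extinct.
Round 2: N8 (all prey gone) → extinct.
Round 3: N6 (all prey gone), N5 (all prey gone), N3 (all prey gone) → extinct.
Round 4: N9 (all prey gone) → extinct.
Round 5: N2 (all prey gone), N7 (all prey gone), N10 (all prey gone) → extinct.
No further losses. Total secondary extinctions: 9.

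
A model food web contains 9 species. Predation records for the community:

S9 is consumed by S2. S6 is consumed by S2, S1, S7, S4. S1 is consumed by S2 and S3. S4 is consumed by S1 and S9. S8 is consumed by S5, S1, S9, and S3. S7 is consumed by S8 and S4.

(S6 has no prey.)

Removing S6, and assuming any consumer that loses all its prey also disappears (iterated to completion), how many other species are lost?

Remove S6.
Round 1: S7 (all prey gone) → extinct.
Round 2: S4 (all prey gone), S8 (all prey gone) → extinct.
Round 3: S5 (all prey gone), S1 (all prey gone), S9 (all prey gone) → extinct.
Round 4: S3 (all prey gone), S2 (all prey gone) → extinct.
No further losses. Total secondary extinctions: 8.

8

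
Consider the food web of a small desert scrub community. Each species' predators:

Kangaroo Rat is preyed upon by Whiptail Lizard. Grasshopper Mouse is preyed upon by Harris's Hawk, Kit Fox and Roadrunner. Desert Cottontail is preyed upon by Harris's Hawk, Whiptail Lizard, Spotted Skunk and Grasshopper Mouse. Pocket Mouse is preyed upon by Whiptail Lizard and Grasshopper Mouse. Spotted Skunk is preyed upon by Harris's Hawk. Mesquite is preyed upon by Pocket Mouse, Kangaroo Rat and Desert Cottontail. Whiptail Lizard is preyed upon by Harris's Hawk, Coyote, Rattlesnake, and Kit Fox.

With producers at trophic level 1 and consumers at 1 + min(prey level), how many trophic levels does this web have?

Producers (level 1): Mesquite.
Following each consumer down to its lowest-level prey: Mesquite → Kangaroo Rat → Whiptail Lizard → Coyote (levels 1 through 4).
All prey of Coyote (Whiptail Lizard 3) are at level 3 or above, so Coyote is at level 1 + 3 = 4.
Every consumer has at least one prey at level 3 or below, so none exceeds level 4.

4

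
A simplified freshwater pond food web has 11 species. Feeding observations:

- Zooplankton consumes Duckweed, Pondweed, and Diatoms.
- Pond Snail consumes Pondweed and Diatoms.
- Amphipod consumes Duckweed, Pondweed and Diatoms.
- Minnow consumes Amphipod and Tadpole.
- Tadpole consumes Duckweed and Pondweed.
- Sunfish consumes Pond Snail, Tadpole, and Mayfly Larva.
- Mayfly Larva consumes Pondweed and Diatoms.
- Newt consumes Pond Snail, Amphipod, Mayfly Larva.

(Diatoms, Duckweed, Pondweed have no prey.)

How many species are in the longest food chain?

One longest chain: Diatoms → Amphipod → Minnow.
It has 3 species and 2 links.

3 species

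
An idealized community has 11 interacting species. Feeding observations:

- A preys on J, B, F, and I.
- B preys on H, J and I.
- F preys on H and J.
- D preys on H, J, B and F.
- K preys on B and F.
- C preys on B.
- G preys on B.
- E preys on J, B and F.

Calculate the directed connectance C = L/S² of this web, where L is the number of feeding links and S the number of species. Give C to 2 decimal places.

The web has S = 11 species and L = 20 feeding links.
C = L / S² = 20 / 121 = 0.1653 ≈ 0.17.

C = 0.17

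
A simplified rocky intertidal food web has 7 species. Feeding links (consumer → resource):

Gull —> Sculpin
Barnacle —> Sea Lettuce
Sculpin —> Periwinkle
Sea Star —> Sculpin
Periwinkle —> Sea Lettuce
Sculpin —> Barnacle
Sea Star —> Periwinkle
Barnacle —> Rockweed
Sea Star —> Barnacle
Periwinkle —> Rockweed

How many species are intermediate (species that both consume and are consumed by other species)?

3

Intermediate species (has both prey and predators): Periwinkle, Barnacle, Sculpin.
Count: 3.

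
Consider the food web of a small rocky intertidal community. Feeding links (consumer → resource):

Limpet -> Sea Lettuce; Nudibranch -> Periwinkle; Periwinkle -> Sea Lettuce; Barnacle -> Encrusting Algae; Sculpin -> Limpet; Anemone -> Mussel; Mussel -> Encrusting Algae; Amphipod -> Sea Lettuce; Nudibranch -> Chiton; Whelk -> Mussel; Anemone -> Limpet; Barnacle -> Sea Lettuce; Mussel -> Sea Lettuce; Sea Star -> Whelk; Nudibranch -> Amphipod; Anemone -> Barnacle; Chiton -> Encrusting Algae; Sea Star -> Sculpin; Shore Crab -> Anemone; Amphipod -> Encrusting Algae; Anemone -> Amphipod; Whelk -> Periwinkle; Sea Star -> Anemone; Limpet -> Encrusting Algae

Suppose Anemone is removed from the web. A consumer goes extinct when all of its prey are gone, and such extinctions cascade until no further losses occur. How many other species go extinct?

Remove Anemone.
Round 1: Shore Crab (all prey gone) → extinct.
No further losses. Total secondary extinctions: 1.

1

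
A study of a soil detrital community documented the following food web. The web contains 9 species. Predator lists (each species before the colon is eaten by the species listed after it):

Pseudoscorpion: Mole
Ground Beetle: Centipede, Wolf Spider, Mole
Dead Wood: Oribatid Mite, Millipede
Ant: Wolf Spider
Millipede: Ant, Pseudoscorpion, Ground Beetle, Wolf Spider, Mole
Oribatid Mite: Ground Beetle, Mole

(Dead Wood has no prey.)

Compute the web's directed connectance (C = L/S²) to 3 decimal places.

The web has S = 9 species and L = 14 feeding links.
C = L / S² = 14 / 81 = 0.1728 ≈ 0.173.

C = 0.173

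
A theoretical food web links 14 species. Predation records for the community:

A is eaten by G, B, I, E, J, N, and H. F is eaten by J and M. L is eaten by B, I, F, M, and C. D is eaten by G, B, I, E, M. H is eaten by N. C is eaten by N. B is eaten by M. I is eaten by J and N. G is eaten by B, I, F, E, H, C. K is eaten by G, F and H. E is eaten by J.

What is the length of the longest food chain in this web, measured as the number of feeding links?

One longest chain: D → G → I → J.
It has 4 species and 3 links.

3 links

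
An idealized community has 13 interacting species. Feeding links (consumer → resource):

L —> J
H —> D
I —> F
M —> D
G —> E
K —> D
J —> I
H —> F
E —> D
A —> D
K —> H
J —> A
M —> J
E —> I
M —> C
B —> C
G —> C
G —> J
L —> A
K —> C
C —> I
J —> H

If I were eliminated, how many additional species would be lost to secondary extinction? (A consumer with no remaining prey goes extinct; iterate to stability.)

Remove I.
Round 1: C (all prey gone) → extinct.
Round 2: B (all prey gone) → extinct.
No further losses. Total secondary extinctions: 2.

2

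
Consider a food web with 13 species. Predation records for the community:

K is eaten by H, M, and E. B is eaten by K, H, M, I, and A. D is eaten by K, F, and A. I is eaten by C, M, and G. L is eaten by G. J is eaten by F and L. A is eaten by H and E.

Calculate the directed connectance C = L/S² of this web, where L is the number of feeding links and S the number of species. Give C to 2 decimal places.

C = 0.11

The web has S = 13 species and L = 19 feeding links.
C = L / S² = 19 / 169 = 0.1124 ≈ 0.11.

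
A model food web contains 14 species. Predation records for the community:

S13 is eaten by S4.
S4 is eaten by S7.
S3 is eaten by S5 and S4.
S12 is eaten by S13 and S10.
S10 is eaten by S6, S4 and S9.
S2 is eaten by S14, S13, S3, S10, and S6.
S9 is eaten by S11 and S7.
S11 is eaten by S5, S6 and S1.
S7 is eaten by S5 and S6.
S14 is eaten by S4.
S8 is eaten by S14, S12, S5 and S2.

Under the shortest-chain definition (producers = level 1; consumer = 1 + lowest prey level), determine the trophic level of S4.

Trophic level 3

S8 is a producer → level 1.
S14 eats S8 → level 2.
S4 eats S14 → level 3.
No prey of S4 is below level 2, so 3 is the minimum.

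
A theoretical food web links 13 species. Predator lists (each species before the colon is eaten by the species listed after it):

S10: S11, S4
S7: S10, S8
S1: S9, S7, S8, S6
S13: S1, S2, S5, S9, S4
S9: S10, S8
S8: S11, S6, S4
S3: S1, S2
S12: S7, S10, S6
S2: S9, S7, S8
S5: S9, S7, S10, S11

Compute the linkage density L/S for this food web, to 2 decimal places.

There are L = 30 links among S = 13 species.
L/S = 30/13 = 2.3077 ≈ 2.31.

L/S = 2.31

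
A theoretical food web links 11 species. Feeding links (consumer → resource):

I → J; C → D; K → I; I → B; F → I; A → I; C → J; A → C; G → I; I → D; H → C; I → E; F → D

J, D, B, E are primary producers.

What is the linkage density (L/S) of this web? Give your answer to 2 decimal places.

There are L = 13 links among S = 11 species.
L/S = 13/11 = 1.1818 ≈ 1.18.

L/S = 1.18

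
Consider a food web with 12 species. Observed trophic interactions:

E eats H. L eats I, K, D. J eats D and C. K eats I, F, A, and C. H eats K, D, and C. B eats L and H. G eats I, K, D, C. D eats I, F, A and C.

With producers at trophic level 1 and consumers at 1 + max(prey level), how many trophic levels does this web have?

4

Producers (level 1): I, F, C, A.
I → D → H → B gives B level 4.
No species has a prey at level 4, so no species reaches level 5.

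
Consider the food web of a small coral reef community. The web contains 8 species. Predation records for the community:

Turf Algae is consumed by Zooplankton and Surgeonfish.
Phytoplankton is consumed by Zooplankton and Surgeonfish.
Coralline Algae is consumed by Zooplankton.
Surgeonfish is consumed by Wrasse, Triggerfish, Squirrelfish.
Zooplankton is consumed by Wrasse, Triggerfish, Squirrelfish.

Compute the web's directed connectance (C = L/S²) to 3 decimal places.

C = 0.172

The web has S = 8 species and L = 11 feeding links.
C = L / S² = 11 / 64 = 0.1719 ≈ 0.172.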